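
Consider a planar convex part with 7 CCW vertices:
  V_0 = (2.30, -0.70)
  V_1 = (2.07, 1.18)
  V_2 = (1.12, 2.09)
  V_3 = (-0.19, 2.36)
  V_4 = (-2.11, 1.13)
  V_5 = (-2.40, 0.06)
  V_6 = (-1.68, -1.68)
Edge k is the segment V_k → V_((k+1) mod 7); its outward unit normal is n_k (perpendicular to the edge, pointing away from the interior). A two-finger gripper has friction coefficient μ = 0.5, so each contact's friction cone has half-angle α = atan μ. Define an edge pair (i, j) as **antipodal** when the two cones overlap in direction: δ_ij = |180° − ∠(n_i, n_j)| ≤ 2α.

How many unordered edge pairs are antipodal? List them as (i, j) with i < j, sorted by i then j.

α = atan 0.5 = 26.57°;  2α = 53.13°
n_0 = (+0.9926, +0.1214)
n_1 = (+0.6917, +0.7221)
n_2 = (+0.2019, +0.9794)
n_3 = (-0.5394, +0.8420)
n_4 = (-0.9652, +0.2616)
n_5 = (-0.9240, -0.3824)
n_6 = (+0.2391, -0.9710)
  (0,1): δ = 140.74°  ·
  (0,2): δ = 108.62°  ·
  (0,3): δ = 64.33°  ·
  (0,4): δ = 22.14°  ✓
  (0,5): δ = 15.50°  ✓
  (0,6): δ = 96.86°  ·
  (1,2): δ = 147.88°  ·
  (1,3): δ = 103.59°  ·
  (1,4): δ = 61.40°  ·
  (1,5): δ = 23.75°  ✓
  (1,6): δ = 57.60°  ·
  (2,3): δ = 135.71°  ·
  (2,4): δ = 93.52°  ·
  (2,5): δ = 55.87°  ·
  (2,6): δ = 25.48°  ✓
  (3,4): δ = 137.81°  ·
  (3,5): δ = 100.17°  ·
  (3,6): δ = 18.81°  ✓
  (4,5): δ = 142.36°  ·
  (4,6): δ = 61.00°  ·
  (5,6): δ = 98.65°  ·
antipodal pairs: 5

count = 5; pairs: (0,4), (0,5), (1,5), (2,6), (3,6)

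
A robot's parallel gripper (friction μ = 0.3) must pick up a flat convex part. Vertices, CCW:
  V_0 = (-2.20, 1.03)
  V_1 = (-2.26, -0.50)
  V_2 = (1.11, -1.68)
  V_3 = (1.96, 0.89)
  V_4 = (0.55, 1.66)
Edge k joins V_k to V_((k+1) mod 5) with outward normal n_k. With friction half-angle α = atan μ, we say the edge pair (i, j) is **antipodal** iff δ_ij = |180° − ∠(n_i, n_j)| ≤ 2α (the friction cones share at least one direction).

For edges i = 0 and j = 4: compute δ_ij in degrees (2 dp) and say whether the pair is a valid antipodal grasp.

δ = 105.15°, invalid

α = atan 0.3 = 16.70°;  2α = 33.40°
edge 0: e_0 = (-0.06, -1.53);  n_0 = (-0.9992, +0.0392)
edge 4: e_4 = (-2.75, -0.63);  n_4 = (-0.2233, +0.9747)
∠(n_0, n_4) = 74.85°
δ = |180° − 74.85°| = 105.15°
105.15° > 2α = 33.40°  →  invalid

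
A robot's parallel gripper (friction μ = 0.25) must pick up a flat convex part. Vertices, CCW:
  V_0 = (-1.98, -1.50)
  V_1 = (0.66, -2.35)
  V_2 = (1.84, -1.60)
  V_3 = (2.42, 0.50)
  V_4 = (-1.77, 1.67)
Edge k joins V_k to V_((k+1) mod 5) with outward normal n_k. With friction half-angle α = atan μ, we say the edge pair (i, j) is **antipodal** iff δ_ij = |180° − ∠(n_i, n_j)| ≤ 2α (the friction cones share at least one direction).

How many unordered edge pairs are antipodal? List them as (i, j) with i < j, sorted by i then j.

count = 2; pairs: (0,3), (2,4)

α = atan 0.25 = 14.04°;  2α = 28.07°
n_0 = (-0.3065, -0.9519)
n_1 = (+0.5364, -0.8440)
n_2 = (+0.9639, -0.2662)
n_3 = (+0.2689, +0.9632)
n_4 = (-0.9978, +0.0661)
  (0,1): δ = 129.71°  ·
  (0,2): δ = 87.59°  ·
  (0,3): δ = 2.25°  ✓
  (0,4): δ = 104.06°  ·
  (1,2): δ = 137.88°  ·
  (1,3): δ = 48.04°  ·
  (1,4): δ = 53.77°  ·
  (2,3): δ = 90.16°  ·
  (2,4): δ = 11.65°  ✓
  (3,4): δ = 78.19°  ·
antipodal pairs: 2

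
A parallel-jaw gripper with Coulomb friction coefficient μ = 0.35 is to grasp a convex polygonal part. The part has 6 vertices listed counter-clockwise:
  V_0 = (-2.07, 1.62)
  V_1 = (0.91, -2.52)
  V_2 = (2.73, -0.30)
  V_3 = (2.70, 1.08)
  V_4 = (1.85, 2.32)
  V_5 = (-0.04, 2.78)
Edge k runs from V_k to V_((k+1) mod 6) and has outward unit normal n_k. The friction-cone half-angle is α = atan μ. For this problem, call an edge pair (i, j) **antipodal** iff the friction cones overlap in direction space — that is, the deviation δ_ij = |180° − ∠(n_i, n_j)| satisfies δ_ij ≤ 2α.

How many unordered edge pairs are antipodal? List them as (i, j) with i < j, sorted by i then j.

count = 3; pairs: (0,2), (0,3), (1,5)

α = atan 0.35 = 19.29°;  2α = 38.58°
n_0 = (-0.8116, -0.5842)
n_1 = (+0.7733, -0.6340)
n_2 = (+0.9998, +0.0217)
n_3 = (+0.8248, +0.5654)
n_4 = (+0.2365, +0.9716)
n_5 = (-0.4961, +0.8682)
  (0,1): δ = 75.09°  ·
  (0,2): δ = 34.50°  ✓
  (0,3): δ = 1.32°  ✓
  (0,4): δ = 40.57°  ·
  (0,5): δ = 84.00°  ·
  (1,2): δ = 139.41°  ·
  (1,3): δ = 106.22°  ·
  (1,4): δ = 64.33°  ·
  (1,5): δ = 20.91°  ✓
  (2,3): δ = 146.82°  ·
  (2,4): δ = 104.92°  ·
  (2,5): δ = 61.50°  ·
  (3,4): δ = 138.11°  ·
  (3,5): δ = 94.69°  ·
  (4,5): δ = 136.58°  ·
antipodal pairs: 3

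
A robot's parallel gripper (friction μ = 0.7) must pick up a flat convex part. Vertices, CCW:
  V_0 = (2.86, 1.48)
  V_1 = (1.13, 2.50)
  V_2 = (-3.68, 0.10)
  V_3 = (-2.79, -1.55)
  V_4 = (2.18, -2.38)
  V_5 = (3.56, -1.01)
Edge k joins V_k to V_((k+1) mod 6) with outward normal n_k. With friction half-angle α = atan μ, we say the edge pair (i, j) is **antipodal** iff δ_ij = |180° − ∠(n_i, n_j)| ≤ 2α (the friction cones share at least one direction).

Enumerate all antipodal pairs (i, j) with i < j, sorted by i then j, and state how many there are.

α = atan 0.7 = 34.99°;  2α = 69.98°
n_0 = (+0.5079, +0.8614)
n_1 = (-0.4465, +0.8948)
n_2 = (-0.8801, -0.4747)
n_3 = (-0.1647, -0.9863)
n_4 = (+0.7045, -0.7097)
n_5 = (+0.9627, +0.2706)
  (0,1): δ = 122.96°  ·
  (0,2): δ = 31.13°  ✓
  (0,3): δ = 21.04°  ✓
  (0,4): δ = 75.32°  ·
  (0,5): δ = 136.23°  ·
  (1,2): δ = 88.18°  ·
  (1,3): δ = 36.00°  ✓
  (1,4): δ = 18.27°  ✓
  (1,5): δ = 79.18°  ·
  (2,3): δ = 127.82°  ·
  (2,4): δ = 73.55°  ·
  (2,5): δ = 12.64°  ✓
  (3,4): δ = 125.73°  ·
  (3,5): δ = 64.82°  ✓
  (4,5): δ = 119.09°  ·
antipodal pairs: 6

count = 6; pairs: (0,2), (0,3), (1,3), (1,4), (2,5), (3,5)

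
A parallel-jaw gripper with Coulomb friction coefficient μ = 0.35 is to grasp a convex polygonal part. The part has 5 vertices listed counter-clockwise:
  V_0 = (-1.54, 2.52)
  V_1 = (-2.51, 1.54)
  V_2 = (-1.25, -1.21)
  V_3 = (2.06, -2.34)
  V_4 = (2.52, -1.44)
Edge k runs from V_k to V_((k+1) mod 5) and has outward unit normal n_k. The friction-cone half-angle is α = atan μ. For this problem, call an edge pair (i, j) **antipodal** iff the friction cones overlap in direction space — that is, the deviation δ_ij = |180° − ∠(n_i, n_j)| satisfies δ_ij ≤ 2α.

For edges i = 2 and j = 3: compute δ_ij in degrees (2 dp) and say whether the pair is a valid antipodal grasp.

α = atan 0.35 = 19.29°;  2α = 38.58°
edge 2: e_2 = (+3.31, -1.13);  n_2 = (-0.3231, -0.9464)
edge 3: e_3 = (+0.46, +0.90);  n_3 = (+0.8904, -0.4551)
∠(n_2, n_3) = 81.78°
δ = |180° − 81.78°| = 98.22°
98.22° > 2α = 38.58°  →  invalid

δ = 98.22°, invalid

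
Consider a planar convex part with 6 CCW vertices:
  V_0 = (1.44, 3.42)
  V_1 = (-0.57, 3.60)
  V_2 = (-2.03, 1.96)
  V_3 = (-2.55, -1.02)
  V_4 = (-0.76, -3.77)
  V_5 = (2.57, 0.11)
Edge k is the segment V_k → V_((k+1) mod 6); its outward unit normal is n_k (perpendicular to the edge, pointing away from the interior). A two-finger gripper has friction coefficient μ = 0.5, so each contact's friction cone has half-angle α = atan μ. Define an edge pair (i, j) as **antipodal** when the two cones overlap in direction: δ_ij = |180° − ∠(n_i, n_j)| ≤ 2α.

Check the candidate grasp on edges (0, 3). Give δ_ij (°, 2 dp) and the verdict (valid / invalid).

α = atan 0.5 = 26.57°;  2α = 53.13°
edge 0: e_0 = (-2.01, +0.18);  n_0 = (+0.0892, +0.9960)
edge 3: e_3 = (+1.79, -2.75);  n_3 = (-0.8381, -0.5455)
∠(n_0, n_3) = 128.18°
δ = |180° − 128.18°| = 51.82°
51.82° ≤ 2α = 53.13°  →  valid

δ = 51.82°, valid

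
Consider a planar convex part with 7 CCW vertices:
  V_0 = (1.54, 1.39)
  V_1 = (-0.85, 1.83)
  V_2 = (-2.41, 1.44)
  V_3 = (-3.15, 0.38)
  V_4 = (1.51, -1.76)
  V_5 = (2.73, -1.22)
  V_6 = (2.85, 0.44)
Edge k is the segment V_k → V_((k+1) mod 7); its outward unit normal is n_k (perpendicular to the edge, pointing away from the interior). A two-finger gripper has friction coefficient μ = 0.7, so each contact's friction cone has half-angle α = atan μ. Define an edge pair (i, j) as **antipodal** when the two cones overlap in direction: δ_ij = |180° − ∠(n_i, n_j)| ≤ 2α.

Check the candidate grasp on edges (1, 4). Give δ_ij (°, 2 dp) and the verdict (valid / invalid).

α = atan 0.7 = 34.99°;  2α = 69.98°
edge 1: e_1 = (-1.56, -0.39);  n_1 = (-0.2425, +0.9701)
edge 4: e_4 = (+1.22, +0.54);  n_4 = (+0.4047, -0.9144)
∠(n_1, n_4) = 170.16°
δ = |180° − 170.16°| = 9.84°
9.84° ≤ 2α = 69.98°  →  valid

δ = 9.84°, valid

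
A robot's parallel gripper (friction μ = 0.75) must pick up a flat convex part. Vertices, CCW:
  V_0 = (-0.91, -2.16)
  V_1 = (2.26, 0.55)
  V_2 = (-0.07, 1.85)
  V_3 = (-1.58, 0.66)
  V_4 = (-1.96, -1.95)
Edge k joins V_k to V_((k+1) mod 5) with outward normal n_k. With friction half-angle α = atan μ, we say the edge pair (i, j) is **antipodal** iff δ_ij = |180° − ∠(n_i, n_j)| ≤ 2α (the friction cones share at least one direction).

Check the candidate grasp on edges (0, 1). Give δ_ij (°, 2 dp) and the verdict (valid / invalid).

δ = 69.69°, valid

α = atan 0.75 = 36.87°;  2α = 73.74°
edge 0: e_0 = (+3.17, +2.71);  n_0 = (+0.6498, -0.7601)
edge 1: e_1 = (-2.33, +1.30);  n_1 = (+0.4872, +0.8733)
∠(n_0, n_1) = 110.31°
δ = |180° − 110.31°| = 69.69°
69.69° ≤ 2α = 73.74°  →  valid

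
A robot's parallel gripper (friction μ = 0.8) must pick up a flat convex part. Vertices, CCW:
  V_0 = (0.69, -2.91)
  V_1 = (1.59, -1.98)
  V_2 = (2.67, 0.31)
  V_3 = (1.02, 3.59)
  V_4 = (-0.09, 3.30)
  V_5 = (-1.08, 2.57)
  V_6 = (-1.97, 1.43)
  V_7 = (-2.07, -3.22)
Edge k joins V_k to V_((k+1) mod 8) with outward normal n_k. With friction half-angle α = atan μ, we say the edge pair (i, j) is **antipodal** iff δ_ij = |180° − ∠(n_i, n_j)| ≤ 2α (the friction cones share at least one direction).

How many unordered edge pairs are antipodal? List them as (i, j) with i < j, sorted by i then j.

α = atan 0.8 = 38.66°;  2α = 77.32°
n_0 = (+0.7186, -0.6954)
n_1 = (+0.9045, -0.4266)
n_2 = (+0.8933, +0.4494)
n_3 = (-0.2528, +0.9675)
n_4 = (-0.5935, +0.8049)
n_5 = (-0.7882, +0.6154)
n_6 = (-0.9998, +0.0215)
n_7 = (+0.1116, -0.9938)
  (0,1): δ = 161.19°  ·
  (0,2): δ = 109.23°  ·
  (0,3): δ = 31.30°  ✓
  (0,4): δ = 9.54°  ✓
  (0,5): δ = 6.08°  ✓
  (0,6): δ = 42.83°  ✓
  (0,7): δ = 140.47°  ·
  (1,2): δ = 128.05°  ·
  (1,3): δ = 50.11°  ✓
  (1,4): δ = 28.35°  ✓
  (1,5): δ = 12.73°  ✓
  (1,6): δ = 24.02°  ✓
  (1,7): δ = 121.66°  ·
  (2,3): δ = 102.06°  ·
  (2,4): δ = 80.30°  ·
  (2,5): δ = 64.68°  ✓
  (2,6): δ = 27.94°  ✓
  (2,7): δ = 69.70°  ✓
  (3,4): δ = 158.24°  ·
  (3,5): δ = 142.62°  ·
  (3,6): δ = 105.87°  ·
  (3,7): δ = 8.23°  ✓
  (4,5): δ = 164.38°  ·
  (4,6): δ = 127.64°  ·
  (4,7): δ = 30.00°  ✓
  (5,6): δ = 143.25°  ·
  (5,7): δ = 45.61°  ✓
  (6,7): δ = 82.36°  ·
antipodal pairs: 14

count = 14; pairs: (0,3), (0,4), (0,5), (0,6), (1,3), (1,4), (1,5), (1,6), (2,5), (2,6), (2,7), (3,7), (4,7), (5,7)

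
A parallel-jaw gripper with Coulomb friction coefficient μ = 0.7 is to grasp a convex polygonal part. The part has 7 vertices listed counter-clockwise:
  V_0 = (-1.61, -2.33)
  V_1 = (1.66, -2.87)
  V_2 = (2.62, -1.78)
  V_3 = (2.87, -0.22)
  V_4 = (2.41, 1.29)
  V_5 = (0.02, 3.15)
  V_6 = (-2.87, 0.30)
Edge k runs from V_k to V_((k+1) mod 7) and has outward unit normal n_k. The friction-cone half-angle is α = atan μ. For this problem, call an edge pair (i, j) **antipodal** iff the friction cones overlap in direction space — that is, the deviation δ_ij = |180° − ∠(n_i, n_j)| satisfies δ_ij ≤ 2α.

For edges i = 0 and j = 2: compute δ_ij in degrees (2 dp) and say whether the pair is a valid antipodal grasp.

δ = 89.73°, invalid

α = atan 0.7 = 34.99°;  2α = 69.98°
edge 0: e_0 = (+3.27, -0.54);  n_0 = (-0.1629, -0.9866)
edge 2: e_2 = (+0.25, +1.56);  n_2 = (+0.9874, -0.1582)
∠(n_0, n_2) = 90.27°
δ = |180° − 90.27°| = 89.73°
89.73° > 2α = 69.98°  →  invalid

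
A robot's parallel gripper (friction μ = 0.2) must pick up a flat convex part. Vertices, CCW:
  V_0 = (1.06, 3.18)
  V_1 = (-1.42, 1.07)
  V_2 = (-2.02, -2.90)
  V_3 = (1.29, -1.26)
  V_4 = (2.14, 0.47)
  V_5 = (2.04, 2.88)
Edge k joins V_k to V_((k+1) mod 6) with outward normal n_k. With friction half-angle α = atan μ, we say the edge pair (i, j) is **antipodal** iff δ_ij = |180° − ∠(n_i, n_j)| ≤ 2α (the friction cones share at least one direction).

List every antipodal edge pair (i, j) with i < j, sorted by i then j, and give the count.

count = 3; pairs: (0,2), (1,3), (1,4)

α = atan 0.2 = 11.31°;  2α = 22.62°
n_0 = (-0.6480, +0.7616)
n_1 = (-0.9888, +0.1494)
n_2 = (+0.4440, -0.8960)
n_3 = (+0.8975, -0.4410)
n_4 = (+0.9991, +0.0415)
n_5 = (+0.2927, +0.9562)
  (0,1): δ = 138.99°  ·
  (0,2): δ = 14.03°  ✓
  (0,3): δ = 23.44°  ·
  (0,4): δ = 51.98°  ·
  (0,5): δ = 122.59°  ·
  (1,2): δ = 55.05°  ·
  (1,3): δ = 17.57°  ✓
  (1,4): δ = 10.97°  ✓
  (1,5): δ = 81.57°  ·
  (2,3): δ = 142.52°  ·
  (2,4): δ = 113.98°  ·
  (2,5): δ = 43.38°  ·
  (3,4): δ = 151.46°  ·
  (3,5): δ = 80.85°  ·
  (4,5): δ = 109.40°  ·
antipodal pairs: 3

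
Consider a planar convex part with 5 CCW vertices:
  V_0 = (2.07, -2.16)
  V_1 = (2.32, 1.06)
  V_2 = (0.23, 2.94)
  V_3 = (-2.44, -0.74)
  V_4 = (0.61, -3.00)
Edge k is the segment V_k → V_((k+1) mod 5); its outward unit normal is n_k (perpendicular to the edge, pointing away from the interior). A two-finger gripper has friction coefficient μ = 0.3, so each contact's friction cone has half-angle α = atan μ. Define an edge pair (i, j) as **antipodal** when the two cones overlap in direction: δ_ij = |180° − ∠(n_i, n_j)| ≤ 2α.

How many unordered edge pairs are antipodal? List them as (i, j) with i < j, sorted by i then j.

count = 3; pairs: (0,2), (1,3), (2,4)

α = atan 0.3 = 16.70°;  2α = 33.40°
n_0 = (+0.9970, -0.0774)
n_1 = (+0.6688, +0.7435)
n_2 = (-0.8094, +0.5873)
n_3 = (-0.5954, -0.8035)
n_4 = (+0.4987, -0.8668)
  (0,1): δ = 127.53°  ·
  (0,2): δ = 31.52°  ✓
  (0,3): δ = 57.90°  ·
  (0,4): δ = 124.35°  ·
  (1,2): δ = 83.99°  ·
  (1,3): δ = 5.43°  ✓
  (1,4): δ = 71.89°  ·
  (2,3): δ = 90.58°  ·
  (2,4): δ = 24.12°  ✓
  (3,4): δ = 113.55°  ·
antipodal pairs: 3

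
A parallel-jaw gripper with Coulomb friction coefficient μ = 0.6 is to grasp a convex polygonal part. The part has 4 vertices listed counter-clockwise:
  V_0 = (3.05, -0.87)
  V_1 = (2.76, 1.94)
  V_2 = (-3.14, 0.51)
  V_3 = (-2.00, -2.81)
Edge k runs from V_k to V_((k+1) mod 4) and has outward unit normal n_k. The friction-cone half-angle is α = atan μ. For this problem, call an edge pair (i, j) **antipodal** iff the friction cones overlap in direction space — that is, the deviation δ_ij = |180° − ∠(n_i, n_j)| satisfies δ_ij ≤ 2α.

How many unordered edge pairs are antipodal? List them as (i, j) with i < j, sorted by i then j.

α = atan 0.6 = 30.96°;  2α = 61.93°
n_0 = (+0.9947, +0.1027)
n_1 = (-0.2356, +0.9719)
n_2 = (-0.9458, -0.3248)
n_3 = (+0.3586, -0.9335)
  (0,1): δ = 82.27°  ·
  (0,2): δ = 13.06°  ✓
  (0,3): δ = 105.12°  ·
  (1,2): δ = 84.67°  ·
  (1,3): δ = 7.39°  ✓
  (2,3): δ = 87.94°  ·
antipodal pairs: 2

count = 2; pairs: (0,2), (1,3)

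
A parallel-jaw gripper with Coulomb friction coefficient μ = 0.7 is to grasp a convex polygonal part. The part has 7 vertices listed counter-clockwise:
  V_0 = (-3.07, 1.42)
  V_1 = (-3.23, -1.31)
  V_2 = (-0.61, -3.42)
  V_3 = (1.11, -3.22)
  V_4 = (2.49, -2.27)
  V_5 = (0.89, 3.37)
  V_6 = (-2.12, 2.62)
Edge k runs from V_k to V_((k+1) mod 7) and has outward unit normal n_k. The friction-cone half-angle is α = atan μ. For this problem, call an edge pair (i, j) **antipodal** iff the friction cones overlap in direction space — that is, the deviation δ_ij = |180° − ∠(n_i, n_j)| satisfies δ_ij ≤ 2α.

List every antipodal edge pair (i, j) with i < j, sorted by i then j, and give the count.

count = 9; pairs: (0,3), (0,4), (1,4), (1,5), (2,5), (2,6), (3,5), (3,6), (4,6)

α = atan 0.7 = 34.99°;  2α = 69.98°
n_0 = (-0.9983, +0.0585)
n_1 = (-0.6272, -0.7788)
n_2 = (+0.1155, -0.9933)
n_3 = (+0.5670, -0.8237)
n_4 = (+0.9620, +0.2729)
n_5 = (-0.2418, +0.9703)
n_6 = (-0.7840, +0.6207)
  (0,1): δ = 125.49°  ·
  (0,2): δ = 80.01°  ·
  (0,3): δ = 52.10°  ✓
  (0,4): δ = 19.19°  ✓
  (0,5): δ = 107.35°  ·
  (0,6): δ = 144.99°  ·
  (1,2): δ = 134.52°  ·
  (1,3): δ = 106.61°  ·
  (1,4): δ = 35.32°  ✓
  (1,5): δ = 52.84°  ✓
  (1,6): δ = 90.48°  ·
  (2,3): δ = 152.09°  ·
  (2,4): δ = 80.79°  ·
  (2,5): δ = 7.36°  ✓
  (2,6): δ = 45.00°  ✓
  (3,4): δ = 108.71°  ·
  (3,5): δ = 20.55°  ✓
  (3,6): δ = 17.09°  ✓
  (4,5): δ = 91.85°  ·
  (4,6): δ = 54.21°  ✓
  (5,6): δ = 142.36°  ·
antipodal pairs: 9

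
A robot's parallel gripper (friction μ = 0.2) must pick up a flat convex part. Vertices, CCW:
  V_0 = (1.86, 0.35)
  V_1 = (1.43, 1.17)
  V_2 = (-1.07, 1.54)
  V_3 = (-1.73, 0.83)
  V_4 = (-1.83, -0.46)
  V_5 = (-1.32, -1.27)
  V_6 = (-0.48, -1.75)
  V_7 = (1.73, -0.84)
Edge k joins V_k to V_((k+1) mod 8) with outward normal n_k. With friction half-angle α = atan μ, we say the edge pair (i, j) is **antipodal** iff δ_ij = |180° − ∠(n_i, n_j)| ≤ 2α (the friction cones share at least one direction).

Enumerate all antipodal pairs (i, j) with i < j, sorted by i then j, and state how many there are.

count = 3; pairs: (0,4), (1,5), (3,7)

α = atan 0.2 = 11.31°;  2α = 22.62°
n_0 = (+0.8856, +0.4644)
n_1 = (+0.1464, +0.9892)
n_2 = (-0.7324, +0.6808)
n_3 = (-0.9970, +0.0773)
n_4 = (-0.8462, -0.5328)
n_5 = (-0.4961, -0.8682)
n_6 = (+0.3807, -0.9247)
n_7 = (+0.9941, -0.1086)
  (0,1): δ = 126.09°  ·
  (0,2): δ = 70.58°  ·
  (0,3): δ = 32.10°  ·
  (0,4): δ = 4.52°  ✓
  (0,5): δ = 32.58°  ·
  (0,6): δ = 84.71°  ·
  (0,7): δ = 146.09°  ·
  (1,2): δ = 124.49°  ·
  (1,3): δ = 86.01°  ·
  (1,4): δ = 49.39°  ·
  (1,5): δ = 21.33°  ✓
  (1,6): δ = 30.80°  ·
  (1,7): δ = 92.18°  ·
  (2,3): δ = 141.52°  ·
  (2,4): δ = 104.89°  ·
  (2,5): δ = 76.84°  ·
  (2,6): δ = 24.71°  ·
  (2,7): δ = 36.68°  ·
  (3,4): δ = 143.37°  ·
  (3,5): δ = 115.31°  ·
  (3,6): δ = 63.19°  ·
  (3,7): δ = 1.80°  ✓
  (4,5): δ = 151.94°  ·
  (4,6): δ = 99.82°  ·
  (4,7): δ = 38.43°  ·
  (5,6): δ = 127.87°  ·
  (5,7): δ = 66.49°  ·
  (6,7): δ = 118.61°  ·
antipodal pairs: 3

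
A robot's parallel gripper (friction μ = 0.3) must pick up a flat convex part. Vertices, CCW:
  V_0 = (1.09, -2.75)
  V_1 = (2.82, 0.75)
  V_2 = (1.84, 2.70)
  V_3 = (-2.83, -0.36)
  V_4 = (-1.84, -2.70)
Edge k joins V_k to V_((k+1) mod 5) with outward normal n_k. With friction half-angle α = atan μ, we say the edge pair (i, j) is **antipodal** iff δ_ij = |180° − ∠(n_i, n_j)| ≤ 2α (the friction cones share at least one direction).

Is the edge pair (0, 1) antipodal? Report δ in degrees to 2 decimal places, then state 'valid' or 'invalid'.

α = atan 0.3 = 16.70°;  2α = 33.40°
edge 0: e_0 = (+1.73, +3.50);  n_0 = (+0.8965, -0.4431)
edge 1: e_1 = (-0.98, +1.95);  n_1 = (+0.8935, +0.4490)
∠(n_0, n_1) = 52.98°
δ = |180° − 52.98°| = 127.02°
127.02° > 2α = 33.40°  →  invalid

δ = 127.02°, invalid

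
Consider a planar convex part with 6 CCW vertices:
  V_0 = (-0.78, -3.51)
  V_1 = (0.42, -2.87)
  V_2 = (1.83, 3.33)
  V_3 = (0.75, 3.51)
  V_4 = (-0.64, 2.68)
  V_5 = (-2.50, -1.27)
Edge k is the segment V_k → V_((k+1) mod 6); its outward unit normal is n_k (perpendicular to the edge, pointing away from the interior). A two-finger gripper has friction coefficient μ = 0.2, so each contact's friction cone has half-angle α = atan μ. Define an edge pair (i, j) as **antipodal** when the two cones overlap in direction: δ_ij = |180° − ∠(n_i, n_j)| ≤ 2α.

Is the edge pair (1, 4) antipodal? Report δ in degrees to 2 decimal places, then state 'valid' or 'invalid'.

δ = 12.40°, valid

α = atan 0.2 = 11.31°;  2α = 22.62°
edge 1: e_1 = (+1.41, +6.20);  n_1 = (+0.9751, -0.2218)
edge 4: e_4 = (-1.86, -3.95);  n_4 = (-0.9047, +0.4260)
∠(n_1, n_4) = 167.60°
δ = |180° − 167.60°| = 12.40°
12.40° ≤ 2α = 22.62°  →  valid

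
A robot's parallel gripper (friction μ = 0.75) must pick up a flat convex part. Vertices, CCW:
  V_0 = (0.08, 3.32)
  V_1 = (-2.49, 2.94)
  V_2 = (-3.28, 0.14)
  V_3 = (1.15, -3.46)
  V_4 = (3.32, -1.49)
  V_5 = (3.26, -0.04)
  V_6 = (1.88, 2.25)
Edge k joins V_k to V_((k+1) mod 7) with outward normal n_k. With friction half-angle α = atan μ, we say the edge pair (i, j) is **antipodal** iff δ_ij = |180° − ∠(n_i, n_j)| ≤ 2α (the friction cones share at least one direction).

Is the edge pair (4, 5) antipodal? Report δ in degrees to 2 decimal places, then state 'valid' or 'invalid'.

δ = 151.30°, invalid

α = atan 0.75 = 36.87°;  2α = 73.74°
edge 4: e_4 = (-0.06, +1.45);  n_4 = (+0.9991, +0.0413)
edge 5: e_5 = (-1.38, +2.29);  n_5 = (+0.8565, +0.5161)
∠(n_4, n_5) = 28.70°
δ = |180° − 28.70°| = 151.30°
151.30° > 2α = 73.74°  →  invalid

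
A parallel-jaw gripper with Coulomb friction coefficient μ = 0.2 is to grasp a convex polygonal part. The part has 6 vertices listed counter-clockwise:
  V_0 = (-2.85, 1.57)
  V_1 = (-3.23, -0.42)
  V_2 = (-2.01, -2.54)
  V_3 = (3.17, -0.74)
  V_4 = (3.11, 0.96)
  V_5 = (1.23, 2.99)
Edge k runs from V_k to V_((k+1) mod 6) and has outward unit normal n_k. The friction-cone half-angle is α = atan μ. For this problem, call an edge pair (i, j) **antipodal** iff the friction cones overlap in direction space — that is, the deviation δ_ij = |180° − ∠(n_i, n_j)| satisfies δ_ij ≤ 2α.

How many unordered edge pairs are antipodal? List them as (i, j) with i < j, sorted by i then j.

α = atan 0.2 = 11.31°;  2α = 22.62°
n_0 = (-0.9823, +0.1876)
n_1 = (-0.8667, -0.4988)
n_2 = (+0.3282, -0.9446)
n_3 = (+0.9994, +0.0353)
n_4 = (+0.7337, +0.6795)
n_5 = (-0.3287, +0.9444)
  (0,1): δ = 139.27°  ·
  (0,2): δ = 60.03°  ·
  (0,3): δ = 12.83°  ✓
  (0,4): δ = 53.61°  ·
  (0,5): δ = 120.00°  ·
  (1,2): δ = 100.76°  ·
  (1,3): δ = 27.90°  ·
  (1,4): δ = 12.88°  ✓
  (1,5): δ = 79.27°  ·
  (2,3): δ = 107.14°  ·
  (2,4): δ = 66.36°  ·
  (2,5): δ = 0.03°  ✓
  (3,4): δ = 139.22°  ·
  (3,5): δ = 72.83°  ·
  (4,5): δ = 113.61°  ·
antipodal pairs: 3

count = 3; pairs: (0,3), (1,4), (2,5)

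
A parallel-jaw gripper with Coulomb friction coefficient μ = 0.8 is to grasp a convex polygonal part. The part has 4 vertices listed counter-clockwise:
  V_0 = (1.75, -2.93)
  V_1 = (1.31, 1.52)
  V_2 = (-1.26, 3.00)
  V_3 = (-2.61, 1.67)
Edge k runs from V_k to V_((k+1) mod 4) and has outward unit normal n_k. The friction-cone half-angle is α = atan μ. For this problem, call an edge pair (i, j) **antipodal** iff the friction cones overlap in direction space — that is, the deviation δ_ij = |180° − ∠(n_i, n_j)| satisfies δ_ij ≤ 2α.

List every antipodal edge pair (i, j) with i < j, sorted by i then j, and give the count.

count = 3; pairs: (0,2), (0,3), (1,3)

α = atan 0.8 = 38.66°;  2α = 77.32°
n_0 = (+0.9951, +0.0984)
n_1 = (+0.4990, +0.8666)
n_2 = (-0.7018, +0.7124)
n_3 = (-0.7258, -0.6879)
  (0,1): δ = 125.58°  ·
  (0,2): δ = 51.07°  ✓
  (0,3): δ = 37.82°  ✓
  (1,2): δ = 105.49°  ·
  (1,3): δ = 16.60°  ✓
  (2,3): δ = 91.11°  ·
antipodal pairs: 3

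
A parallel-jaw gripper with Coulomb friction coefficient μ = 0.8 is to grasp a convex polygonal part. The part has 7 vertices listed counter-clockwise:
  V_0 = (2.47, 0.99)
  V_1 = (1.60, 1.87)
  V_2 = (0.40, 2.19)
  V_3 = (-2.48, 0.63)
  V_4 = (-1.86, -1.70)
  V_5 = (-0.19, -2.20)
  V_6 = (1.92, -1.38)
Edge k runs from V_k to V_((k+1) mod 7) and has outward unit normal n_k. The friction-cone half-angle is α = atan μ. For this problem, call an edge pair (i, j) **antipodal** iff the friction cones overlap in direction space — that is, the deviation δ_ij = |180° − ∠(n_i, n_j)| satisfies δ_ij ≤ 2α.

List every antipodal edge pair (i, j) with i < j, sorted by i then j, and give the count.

count = 10; pairs: (0,3), (0,4), (0,5), (1,3), (1,4), (1,5), (2,4), (2,5), (2,6), (3,6)

α = atan 0.8 = 38.66°;  2α = 77.32°
n_0 = (+0.7111, +0.7031)
n_1 = (+0.2577, +0.9662)
n_2 = (-0.4763, +0.8793)
n_3 = (-0.9664, -0.2571)
n_4 = (-0.2868, -0.9580)
n_5 = (+0.3622, -0.9321)
n_6 = (+0.9741, -0.2261)
  (0,1): δ = 149.60°  ·
  (0,2): δ = 106.23°  ·
  (0,3): δ = 29.77°  ✓
  (0,4): δ = 28.66°  ✓
  (0,5): δ = 66.56°  ✓
  (0,6): δ = 122.26°  ·
  (1,2): δ = 136.63°  ·
  (1,3): δ = 60.17°  ✓
  (1,4): δ = 1.74°  ✓
  (1,5): δ = 36.17°  ✓
  (1,6): δ = 91.87°  ·
  (2,3): δ = 103.54°  ·
  (2,4): δ = 45.11°  ✓
  (2,5): δ = 7.21°  ✓
  (2,6): δ = 48.49°  ✓
  (3,4): δ = 121.57°  ·
  (3,5): δ = 83.66°  ·
  (3,6): δ = 27.97°  ✓
  (4,5): δ = 142.09°  ·
  (4,6): δ = 86.40°  ·
  (5,6): δ = 124.30°  ·
antipodal pairs: 10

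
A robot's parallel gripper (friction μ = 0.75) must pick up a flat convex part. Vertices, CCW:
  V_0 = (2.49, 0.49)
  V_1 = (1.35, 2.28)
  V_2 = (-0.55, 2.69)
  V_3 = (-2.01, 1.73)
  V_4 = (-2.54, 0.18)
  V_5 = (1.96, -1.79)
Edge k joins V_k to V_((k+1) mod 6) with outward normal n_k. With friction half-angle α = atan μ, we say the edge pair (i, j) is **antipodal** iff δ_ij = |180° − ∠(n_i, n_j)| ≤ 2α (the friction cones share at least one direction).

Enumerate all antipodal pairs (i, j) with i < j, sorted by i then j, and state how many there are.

α = atan 0.75 = 36.87°;  2α = 73.74°
n_0 = (+0.8435, +0.5372)
n_1 = (+0.2109, +0.9775)
n_2 = (-0.5494, +0.8356)
n_3 = (-0.9462, +0.3235)
n_4 = (-0.4010, -0.9161)
n_5 = (+0.9740, -0.2264)
  (0,1): δ = 134.67°  ·
  (0,2): δ = 89.17°  ·
  (0,3): δ = 51.37°  ✓
  (0,4): δ = 33.87°  ✓
  (0,5): δ = 134.42°  ·
  (1,2): δ = 134.50°  ·
  (1,3): δ = 96.70°  ·
  (1,4): δ = 11.47°  ✓
  (1,5): δ = 89.09°  ·
  (2,3): δ = 142.20°  ·
  (2,4): δ = 56.97°  ✓
  (2,5): δ = 43.59°  ✓
  (3,4): δ = 94.77°  ·
  (3,5): δ = 5.79°  ✓
  (4,5): δ = 79.44°  ·
antipodal pairs: 6

count = 6; pairs: (0,3), (0,4), (1,4), (2,4), (2,5), (3,5)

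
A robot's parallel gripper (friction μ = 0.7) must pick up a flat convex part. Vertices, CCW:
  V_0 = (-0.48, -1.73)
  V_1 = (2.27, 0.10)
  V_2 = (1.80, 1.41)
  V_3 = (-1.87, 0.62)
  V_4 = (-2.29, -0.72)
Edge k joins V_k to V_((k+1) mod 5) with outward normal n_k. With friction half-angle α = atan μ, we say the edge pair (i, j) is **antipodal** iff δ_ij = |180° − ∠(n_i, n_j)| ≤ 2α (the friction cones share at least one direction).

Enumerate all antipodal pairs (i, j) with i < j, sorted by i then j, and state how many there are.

α = atan 0.7 = 34.99°;  2α = 69.98°
n_0 = (+0.5540, -0.8325)
n_1 = (+0.9413, +0.3377)
n_2 = (-0.2104, +0.9776)
n_3 = (-0.9542, +0.2991)
n_4 = (-0.4873, -0.8732)
  (0,1): δ = 103.91°  ·
  (0,2): δ = 21.49°  ✓
  (0,3): δ = 38.96°  ✓
  (0,4): δ = 117.20°  ·
  (1,2): δ = 97.59°  ·
  (1,3): δ = 37.14°  ✓
  (1,4): δ = 41.10°  ✓
  (2,3): δ = 119.55°  ·
  (2,4): δ = 41.31°  ✓
  (3,4): δ = 101.76°  ·
antipodal pairs: 5

count = 5; pairs: (0,2), (0,3), (1,3), (1,4), (2,4)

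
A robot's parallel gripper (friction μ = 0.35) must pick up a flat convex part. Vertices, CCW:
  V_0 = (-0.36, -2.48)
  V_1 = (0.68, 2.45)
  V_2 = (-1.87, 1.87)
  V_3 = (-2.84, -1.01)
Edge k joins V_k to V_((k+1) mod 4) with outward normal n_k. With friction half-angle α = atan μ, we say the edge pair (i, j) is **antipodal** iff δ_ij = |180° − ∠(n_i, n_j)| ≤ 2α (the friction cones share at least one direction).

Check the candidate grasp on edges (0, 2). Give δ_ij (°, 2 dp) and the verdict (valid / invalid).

α = atan 0.35 = 19.29°;  2α = 38.58°
edge 0: e_0 = (+1.04, +4.93);  n_0 = (+0.9785, -0.2064)
edge 2: e_2 = (-0.97, -2.88);  n_2 = (-0.9477, +0.3192)
∠(n_0, n_2) = 173.30°
δ = |180° − 173.30°| = 6.70°
6.70° ≤ 2α = 38.58°  →  valid

δ = 6.70°, valid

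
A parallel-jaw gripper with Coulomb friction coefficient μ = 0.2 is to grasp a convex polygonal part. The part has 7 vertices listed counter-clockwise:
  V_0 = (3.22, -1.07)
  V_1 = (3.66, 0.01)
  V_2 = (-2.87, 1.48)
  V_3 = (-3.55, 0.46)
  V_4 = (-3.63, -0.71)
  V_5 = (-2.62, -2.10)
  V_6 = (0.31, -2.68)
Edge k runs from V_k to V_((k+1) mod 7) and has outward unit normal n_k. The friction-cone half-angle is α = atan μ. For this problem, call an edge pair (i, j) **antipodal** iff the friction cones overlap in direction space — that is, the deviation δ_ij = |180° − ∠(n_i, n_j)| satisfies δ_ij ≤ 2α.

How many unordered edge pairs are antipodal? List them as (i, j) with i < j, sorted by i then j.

count = 3; pairs: (0,2), (0,3), (1,5)

α = atan 0.2 = 11.31°;  2α = 22.62°
n_0 = (+0.9261, -0.3773)
n_1 = (+0.2196, +0.9756)
n_2 = (-0.8321, +0.5547)
n_3 = (-0.9977, +0.0682)
n_4 = (-0.8090, -0.5878)
n_5 = (-0.1942, -0.9810)
n_6 = (+0.4841, -0.8750)
  (0,1): δ = 80.52°  ·
  (0,2): δ = 11.52°  ✓
  (0,3): δ = 18.25°  ✓
  (0,4): δ = 58.17°  ·
  (0,5): δ = 100.97°  ·
  (0,6): δ = 141.12°  ·
  (1,2): δ = 111.00°  ·
  (1,3): δ = 81.22°  ·
  (1,4): δ = 41.31°  ·
  (1,5): δ = 1.49°  ✓
  (1,6): δ = 41.64°  ·
  (2,3): δ = 150.22°  ·
  (2,4): δ = 110.31°  ·
  (2,5): δ = 67.51°  ·
  (2,6): δ = 27.36°  ·
  (3,4): δ = 140.09°  ·
  (3,5): δ = 97.29°  ·
  (3,6): δ = 57.13°  ·
  (4,5): δ = 137.20°  ·
  (4,6): δ = 97.05°  ·
  (5,6): δ = 139.85°  ·
antipodal pairs: 3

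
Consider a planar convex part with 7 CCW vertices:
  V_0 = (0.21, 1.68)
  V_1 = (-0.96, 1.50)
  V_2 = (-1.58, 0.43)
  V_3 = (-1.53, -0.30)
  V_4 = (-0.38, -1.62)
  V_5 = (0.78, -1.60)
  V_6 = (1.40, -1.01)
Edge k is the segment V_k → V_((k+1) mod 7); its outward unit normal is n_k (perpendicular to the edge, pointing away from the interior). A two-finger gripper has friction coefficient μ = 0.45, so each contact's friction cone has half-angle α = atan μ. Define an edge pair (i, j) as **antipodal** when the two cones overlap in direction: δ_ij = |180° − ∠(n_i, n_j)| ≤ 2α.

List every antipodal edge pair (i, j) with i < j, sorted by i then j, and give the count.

count = 5; pairs: (0,4), (0,5), (1,5), (2,6), (3,6)

α = atan 0.45 = 24.23°;  2α = 48.46°
n_0 = (-0.1521, +0.9884)
n_1 = (-0.8652, +0.5014)
n_2 = (-0.9977, -0.0683)
n_3 = (-0.7540, -0.6569)
n_4 = (+0.0172, -0.9999)
n_5 = (+0.6894, -0.7244)
n_6 = (+0.9145, +0.4046)
  (0,1): δ = 128.84°  ·
  (0,2): δ = 94.83°  ·
  (0,3): δ = 57.68°  ·
  (0,4): δ = 7.76°  ✓
  (0,5): δ = 34.83°  ✓
  (0,6): δ = 105.12°  ·
  (1,2): δ = 145.99°  ·
  (1,3): δ = 108.85°  ·
  (1,4): δ = 58.92°  ·
  (1,5): δ = 16.33°  ✓
  (1,6): δ = 53.95°  ·
  (2,3): δ = 142.86°  ·
  (2,4): δ = 92.93°  ·
  (2,5): δ = 50.34°  ·
  (2,6): δ = 19.95°  ✓
  (3,4): δ = 130.08°  ·
  (3,5): δ = 87.48°  ·
  (3,6): δ = 17.20°  ✓
  (4,5): δ = 137.41°  ·
  (4,6): δ = 67.12°  ·
  (5,6): δ = 109.72°  ·
antipodal pairs: 5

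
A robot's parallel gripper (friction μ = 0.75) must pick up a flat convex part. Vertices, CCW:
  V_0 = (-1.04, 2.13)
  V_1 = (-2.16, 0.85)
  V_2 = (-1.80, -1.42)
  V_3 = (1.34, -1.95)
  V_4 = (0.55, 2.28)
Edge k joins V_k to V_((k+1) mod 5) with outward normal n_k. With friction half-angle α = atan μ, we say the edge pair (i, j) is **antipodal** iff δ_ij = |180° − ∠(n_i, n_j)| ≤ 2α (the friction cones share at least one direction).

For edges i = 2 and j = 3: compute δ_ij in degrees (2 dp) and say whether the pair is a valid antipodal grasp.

α = atan 0.75 = 36.87°;  2α = 73.74°
edge 2: e_2 = (+3.14, -0.53);  n_2 = (-0.1664, -0.9861)
edge 3: e_3 = (-0.79, +4.23);  n_3 = (+0.9830, +0.1836)
∠(n_2, n_3) = 110.16°
δ = |180° − 110.16°| = 69.84°
69.84° ≤ 2α = 73.74°  →  valid

δ = 69.84°, valid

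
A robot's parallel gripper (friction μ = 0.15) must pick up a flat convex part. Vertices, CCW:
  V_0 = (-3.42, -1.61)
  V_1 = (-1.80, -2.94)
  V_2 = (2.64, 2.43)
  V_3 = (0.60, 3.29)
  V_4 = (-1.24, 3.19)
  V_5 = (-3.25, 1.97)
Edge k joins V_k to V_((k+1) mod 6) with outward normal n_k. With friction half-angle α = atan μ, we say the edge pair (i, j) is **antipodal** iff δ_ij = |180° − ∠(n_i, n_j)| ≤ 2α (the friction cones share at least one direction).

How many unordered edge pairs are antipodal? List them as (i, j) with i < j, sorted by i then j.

α = atan 0.15 = 8.53°;  2α = 17.06°
n_0 = (-0.6345, -0.7729)
n_1 = (+0.7707, -0.6372)
n_2 = (+0.3885, +0.9215)
n_3 = (-0.0543, +0.9985)
n_4 = (-0.5189, +0.8549)
n_5 = (-0.9989, +0.0474)
  (0,1): δ = 90.20°  ·
  (0,2): δ = 16.53°  ✓
  (0,3): δ = 42.50°  ·
  (0,4): δ = 70.64°  ·
  (0,5): δ = 126.67°  ·
  (1,2): δ = 73.27°  ·
  (1,3): δ = 47.30°  ·
  (1,4): δ = 19.16°  ·
  (1,5): δ = 36.87°  ·
  (2,3): δ = 154.03°  ·
  (2,4): δ = 125.88°  ·
  (2,5): δ = 69.86°  ·
  (3,4): δ = 151.85°  ·
  (3,5): δ = 95.83°  ·
  (4,5): δ = 123.97°  ·
antipodal pairs: 1

count = 1; pairs: (0,2)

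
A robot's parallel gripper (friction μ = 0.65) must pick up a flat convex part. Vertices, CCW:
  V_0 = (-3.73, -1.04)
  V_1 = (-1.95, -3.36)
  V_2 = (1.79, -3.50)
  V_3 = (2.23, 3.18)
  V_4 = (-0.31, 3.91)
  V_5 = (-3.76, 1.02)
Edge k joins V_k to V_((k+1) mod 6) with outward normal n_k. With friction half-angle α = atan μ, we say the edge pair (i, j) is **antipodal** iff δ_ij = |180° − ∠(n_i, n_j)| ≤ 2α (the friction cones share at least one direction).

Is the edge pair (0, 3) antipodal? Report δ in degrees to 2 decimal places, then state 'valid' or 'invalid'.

δ = 36.47°, valid

α = atan 0.65 = 33.02°;  2α = 66.05°
edge 0: e_0 = (+1.78, -2.32);  n_0 = (-0.7934, -0.6087)
edge 3: e_3 = (-2.54, +0.73);  n_3 = (+0.2762, +0.9611)
∠(n_0, n_3) = 143.53°
δ = |180° − 143.53°| = 36.47°
36.47° ≤ 2α = 66.05°  →  valid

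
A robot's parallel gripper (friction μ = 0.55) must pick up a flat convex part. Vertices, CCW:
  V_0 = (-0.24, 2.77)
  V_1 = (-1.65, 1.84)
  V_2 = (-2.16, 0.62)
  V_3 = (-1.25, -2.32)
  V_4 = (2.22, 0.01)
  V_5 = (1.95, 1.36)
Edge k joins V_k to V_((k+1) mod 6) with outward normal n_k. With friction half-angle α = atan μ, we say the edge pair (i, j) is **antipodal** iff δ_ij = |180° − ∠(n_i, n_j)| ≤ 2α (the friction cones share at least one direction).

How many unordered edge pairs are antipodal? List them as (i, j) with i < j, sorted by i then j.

α = atan 0.55 = 28.81°;  2α = 57.62°
n_0 = (-0.5506, +0.8348)
n_1 = (-0.9226, +0.3857)
n_2 = (-0.9553, -0.2957)
n_3 = (+0.5575, -0.8302)
n_4 = (+0.9806, +0.1961)
n_5 = (+0.5413, +0.8408)
  (0,1): δ = 146.09°  ·
  (0,2): δ = 106.21°  ·
  (0,3): δ = 0.47°  ✓
  (0,4): δ = 67.90°  ·
  (0,5): δ = 113.82°  ·
  (1,2): δ = 140.11°  ·
  (1,3): δ = 33.43°  ✓
  (1,4): δ = 34.00°  ✓
  (1,5): δ = 79.91°  ·
  (2,3): δ = 73.32°  ·
  (2,4): δ = 5.89°  ✓
  (2,5): δ = 40.03°  ✓
  (3,4): δ = 112.57°  ·
  (3,5): δ = 66.66°  ·
  (4,5): δ = 134.08°  ·
antipodal pairs: 5

count = 5; pairs: (0,3), (1,3), (1,4), (2,4), (2,5)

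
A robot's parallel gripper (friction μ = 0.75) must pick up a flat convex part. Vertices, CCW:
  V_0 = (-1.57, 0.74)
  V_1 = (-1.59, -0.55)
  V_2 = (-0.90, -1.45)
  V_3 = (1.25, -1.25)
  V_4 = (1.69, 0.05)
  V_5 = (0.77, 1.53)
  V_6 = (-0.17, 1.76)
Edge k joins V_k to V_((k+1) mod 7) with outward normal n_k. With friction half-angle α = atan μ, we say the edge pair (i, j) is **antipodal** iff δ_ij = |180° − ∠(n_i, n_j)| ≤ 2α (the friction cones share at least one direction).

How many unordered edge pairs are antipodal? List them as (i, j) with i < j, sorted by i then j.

α = atan 0.75 = 36.87°;  2α = 73.74°
n_0 = (-0.9999, +0.0155)
n_1 = (-0.7936, -0.6084)
n_2 = (+0.0926, -0.9957)
n_3 = (+0.9472, -0.3206)
n_4 = (+0.8493, +0.5279)
n_5 = (+0.2377, +0.9713)
n_6 = (-0.5889, +0.8082)
  (0,1): δ = 141.64°  ·
  (0,2): δ = 83.80°  ·
  (0,3): δ = 17.81°  ✓
  (0,4): δ = 32.75°  ✓
  (0,5): δ = 77.14°  ·
  (0,6): δ = 126.96°  ·
  (1,2): δ = 122.16°  ·
  (1,3): δ = 56.18°  ✓
  (1,4): δ = 5.61°  ✓
  (1,5): δ = 38.77°  ✓
  (1,6): δ = 88.60°  ·
  (2,3): δ = 114.01°  ·
  (2,4): δ = 63.45°  ✓
  (2,5): δ = 19.06°  ✓
  (2,6): δ = 30.76°  ✓
  (3,4): δ = 129.44°  ·
  (3,5): δ = 85.05°  ·
  (3,6): δ = 35.23°  ✓
  (4,5): δ = 135.62°  ·
  (4,6): δ = 85.79°  ·
  (5,6): δ = 130.17°  ·
antipodal pairs: 9

count = 9; pairs: (0,3), (0,4), (1,3), (1,4), (1,5), (2,4), (2,5), (2,6), (3,6)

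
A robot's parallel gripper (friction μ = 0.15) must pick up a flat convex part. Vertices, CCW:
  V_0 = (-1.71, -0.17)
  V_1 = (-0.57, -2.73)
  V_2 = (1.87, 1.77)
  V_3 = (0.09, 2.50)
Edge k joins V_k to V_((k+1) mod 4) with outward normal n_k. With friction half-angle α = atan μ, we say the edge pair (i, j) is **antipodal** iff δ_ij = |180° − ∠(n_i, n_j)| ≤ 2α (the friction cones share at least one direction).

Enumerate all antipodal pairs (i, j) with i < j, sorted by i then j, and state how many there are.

count = 1; pairs: (1,3)

α = atan 0.15 = 8.53°;  2α = 17.06°
n_0 = (-0.9135, -0.4068)
n_1 = (+0.8791, -0.4767)
n_2 = (+0.3794, +0.9252)
n_3 = (-0.8292, +0.5590)
  (0,1): δ = 52.47°  ·
  (0,2): δ = 43.70°  ·
  (0,3): δ = 122.01°  ·
  (1,2): δ = 83.83°  ·
  (1,3): δ = 5.52°  ✓
  (2,3): δ = 101.69°  ·
antipodal pairs: 1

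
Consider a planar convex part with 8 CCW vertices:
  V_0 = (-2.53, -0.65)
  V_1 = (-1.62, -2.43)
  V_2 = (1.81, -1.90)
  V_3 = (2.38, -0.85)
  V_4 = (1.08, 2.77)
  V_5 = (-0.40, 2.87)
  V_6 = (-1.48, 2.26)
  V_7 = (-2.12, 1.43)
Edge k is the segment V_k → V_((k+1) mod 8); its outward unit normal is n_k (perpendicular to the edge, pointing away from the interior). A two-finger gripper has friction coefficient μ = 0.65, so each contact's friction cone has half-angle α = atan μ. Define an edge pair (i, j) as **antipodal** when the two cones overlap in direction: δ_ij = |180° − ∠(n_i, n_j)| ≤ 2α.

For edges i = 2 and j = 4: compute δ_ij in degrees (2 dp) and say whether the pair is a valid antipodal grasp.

δ = 65.37°, valid

α = atan 0.65 = 33.02°;  2α = 66.05°
edge 2: e_2 = (+0.57, +1.05);  n_2 = (+0.8789, -0.4771)
edge 4: e_4 = (-1.48, +0.10);  n_4 = (+0.0674, +0.9977)
∠(n_2, n_4) = 114.63°
δ = |180° − 114.63°| = 65.37°
65.37° ≤ 2α = 66.05°  →  valid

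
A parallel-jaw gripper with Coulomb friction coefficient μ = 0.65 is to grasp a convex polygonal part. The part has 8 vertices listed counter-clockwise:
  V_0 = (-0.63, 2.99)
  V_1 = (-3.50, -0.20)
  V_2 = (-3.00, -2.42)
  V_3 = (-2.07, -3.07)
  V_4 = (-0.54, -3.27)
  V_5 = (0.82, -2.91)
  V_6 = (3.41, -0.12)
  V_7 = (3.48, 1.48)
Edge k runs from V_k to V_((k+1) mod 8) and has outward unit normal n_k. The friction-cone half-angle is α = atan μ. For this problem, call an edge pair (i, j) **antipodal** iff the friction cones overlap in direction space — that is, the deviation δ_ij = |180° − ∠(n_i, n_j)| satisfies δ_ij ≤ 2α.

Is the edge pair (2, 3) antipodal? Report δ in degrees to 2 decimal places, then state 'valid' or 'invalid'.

δ = 152.50°, invalid

α = atan 0.65 = 33.02°;  2α = 66.05°
edge 2: e_2 = (+0.93, -0.65);  n_2 = (-0.5729, -0.8196)
edge 3: e_3 = (+1.53, -0.20);  n_3 = (-0.1296, -0.9916)
∠(n_2, n_3) = 27.50°
δ = |180° − 27.50°| = 152.50°
152.50° > 2α = 66.05°  →  invalid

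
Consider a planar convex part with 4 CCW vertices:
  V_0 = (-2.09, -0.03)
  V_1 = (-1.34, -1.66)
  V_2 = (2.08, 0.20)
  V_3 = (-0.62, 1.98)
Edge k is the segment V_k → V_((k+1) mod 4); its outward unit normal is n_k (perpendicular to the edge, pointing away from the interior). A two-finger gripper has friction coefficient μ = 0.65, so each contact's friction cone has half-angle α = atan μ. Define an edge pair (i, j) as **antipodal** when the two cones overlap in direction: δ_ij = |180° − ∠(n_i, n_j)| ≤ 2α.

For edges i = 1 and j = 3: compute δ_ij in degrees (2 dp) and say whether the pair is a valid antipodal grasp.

α = atan 0.65 = 33.02°;  2α = 66.05°
edge 1: e_1 = (+3.42, +1.86);  n_1 = (+0.4778, -0.8785)
edge 3: e_3 = (-1.47, -2.01);  n_3 = (-0.8072, +0.5903)
∠(n_1, n_3) = 154.72°
δ = |180° − 154.72°| = 25.28°
25.28° ≤ 2α = 66.05°  →  valid

δ = 25.28°, valid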